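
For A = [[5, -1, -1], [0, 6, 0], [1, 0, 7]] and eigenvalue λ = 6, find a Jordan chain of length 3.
We seek v_1 ∈ ker((A - 6I)^3) \ ker((A - 6I)^2), then set v_{i+1} = (A - 6I) v_i.

One such chain is v_1 = [[0, 1, 1]]^T, v_2 = [[-2, 0, 1]]^T, v_3 = [[1, 0, -1]]^T. Check: (A - 6I) v_3 = [[0, 0, 0]]^T = 0.

v_1 = [[0, 1, 1]]^T, v_2 = [[-2, 0, 1]]^T, v_3 = [[1, 0, -1]]^T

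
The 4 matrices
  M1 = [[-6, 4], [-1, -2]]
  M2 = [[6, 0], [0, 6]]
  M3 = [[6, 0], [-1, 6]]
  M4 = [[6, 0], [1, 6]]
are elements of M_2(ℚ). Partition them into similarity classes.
Characteristic polynomials: χ_{M1} = (x + 4)^2, χ_{M2} = (x - 6)^2, χ_{M3} = (x - 6)^2, χ_{M4} = (x - 6)^2.

{M1}: invariant factors (x + 4)^2.

{M2}: invariant factors x - 6, x - 6.

{M3, M4}: invariant factors (x - 6)^2.

Matrices are similar if and only if their invariant-factor lists agree; the partition into similarity classes is {M1}, {M2}, {M3, M4}.

3 classes: {M1}, {M2}, {M3, M4}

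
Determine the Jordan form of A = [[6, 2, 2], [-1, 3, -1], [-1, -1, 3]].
The characteristic polynomial is det(xI - A) = (x - 4)^3, so the eigenvalues are 4 (algebraic multiplicity 3).

For λ = 4: rank(A - 4I) = 1, rank((A - 4I)^2) = 0. The eigenspace has dimension 3 - 1 = 2, so there are 2 Jordan blocks; the rank sequence gives block sizes [2, 1].

Assembling the blocks gives the Jordan form J above.

J = [[4, 1, 0], [0, 4, 0], [0, 0, 4]]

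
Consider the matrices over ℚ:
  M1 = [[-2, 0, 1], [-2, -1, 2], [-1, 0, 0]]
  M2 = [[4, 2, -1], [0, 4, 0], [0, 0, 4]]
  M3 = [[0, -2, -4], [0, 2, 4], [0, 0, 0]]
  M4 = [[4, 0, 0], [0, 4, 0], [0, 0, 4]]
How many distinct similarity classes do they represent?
4 classes: {M1}, {M2}, {M3}, {M4}

Characteristic polynomials: χ_{M1} = (x + 1)^3, χ_{M2} = (x - 4)^3, χ_{M3} = x^2(x - 2), χ_{M4} = (x - 4)^3.

{M1}: invariant factors x + 1, (x + 1)^2.

{M2}: invariant factors x - 4, (x - 4)^2.

{M3}: invariant factors x, x(x - 2).

{M4}: invariant factors x - 4, x - 4, x - 4.

Matrices are similar if and only if their invariant-factor lists agree; the partition into similarity classes is {M1}, {M2}, {M3}, {M4}.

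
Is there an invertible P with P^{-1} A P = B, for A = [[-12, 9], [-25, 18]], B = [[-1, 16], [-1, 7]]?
Two matrices over a field are similar if and only if they have the same invariant factors.

Both A and B have characteristic polynomial (x - 3)^2 and minimal polynomial (x - 3)^2. Computing further, both have invariant factors (x - 3)^2. Hence A and B are similar.

Yes.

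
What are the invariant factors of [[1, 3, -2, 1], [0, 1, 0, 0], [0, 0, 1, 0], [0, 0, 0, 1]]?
The Jordan structure of A has elementary divisors (x - 1)^2, (x - 1), (x - 1). Arranging the block sizes at each eigenvalue in decreasing order and taking row products gives the invariant factors.

Invariant factors (smallest first, each dividing the next): x - 1, x - 1, (x - 1)^2.

Check: the last factor (x - 1)^2 is the minimal polynomial, and the product (x - 1)^4 is the characteristic polynomial.

x - 1, x - 1, (x - 1)^2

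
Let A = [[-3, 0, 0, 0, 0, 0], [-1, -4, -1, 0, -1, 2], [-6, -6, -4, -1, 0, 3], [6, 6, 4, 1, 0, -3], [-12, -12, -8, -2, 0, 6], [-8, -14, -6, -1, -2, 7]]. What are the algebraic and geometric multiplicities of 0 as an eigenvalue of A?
The characteristic polynomial is x^5(x + 3), so the factor x appears with exponent 5: the algebraic multiplicity is 5.

rank(A) = 3, so the eigenspace has dimension 6 - 3 = 3: the geometric multiplicity is 3.

Since 3 < 5, A is not diagonalizable.

algebraic multiplicity 5, geometric multiplicity 3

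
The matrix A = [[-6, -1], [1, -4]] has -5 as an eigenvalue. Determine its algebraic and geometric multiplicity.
algebraic multiplicity 2, geometric multiplicity 1

The characteristic polynomial is (x + 5)^2, so the factor x + 5 appears with exponent 2: the algebraic multiplicity is 2.

rank(A + 5I) = 1, so the eigenspace has dimension 2 - 1 = 1: the geometric multiplicity is 1.

Since 1 < 2, A is not diagonalizable.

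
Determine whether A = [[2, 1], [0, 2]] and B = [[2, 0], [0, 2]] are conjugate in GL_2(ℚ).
No.

Both have characteristic polynomial (x - 2)^2, but the minimal polynomial of A is (x - 2)^2 while the minimal polynomial of B is x - 2. The minimal polynomial is a similarity invariant, so A and B are not similar.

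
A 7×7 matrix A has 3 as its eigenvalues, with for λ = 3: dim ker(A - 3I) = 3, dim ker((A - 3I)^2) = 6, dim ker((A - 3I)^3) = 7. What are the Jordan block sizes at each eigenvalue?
Jordan blocks: (3, 3), (3, 2), (3, 2)

λ = 3: successive nullity increments [3, 3, 1] count blocks of size ≥ k; block sizes are [3, 2, 2].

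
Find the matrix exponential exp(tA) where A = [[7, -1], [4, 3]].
e^{tA} = [[(2*t + 1)*e^{5*t}, -t*e^{5*t}], [4*t*e^{5*t}, (1 - 2*t)*e^{5*t}]]

A has Jordan form J = [[5, 1], [0, 5]] with A = PJP^{-1}, so e^{tA} = P e^{tJ} P^{-1}.

For a Jordan block J_k(λ), e^{tJ_k(λ)} = e^{λt} · (I + tN + t^2 N^2/2! + ... + t^{k-1} N^{k-1}/(k-1)!) where N is the nilpotent superdiagonal part.

Assembling the blocks and conjugating back gives the entries of e^{tA} as shown above.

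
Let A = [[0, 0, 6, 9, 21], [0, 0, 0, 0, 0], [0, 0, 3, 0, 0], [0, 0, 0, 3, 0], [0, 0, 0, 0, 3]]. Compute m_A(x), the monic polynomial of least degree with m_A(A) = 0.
m_A(x) = x(x - 3)

The characteristic polynomial factors as x^2(x - 3)^3. The minimal polynomial is ∏(x - λ)^{k_λ} where k_λ is the size of the largest Jordan block at λ.

For λ = 0: rank(A) = 3, and the largest Jordan block has size 1 (the smallest k with rank(A^k) = rank(A^(k+1))).
For λ = 3: rank(A - 3I) = 2, and the largest Jordan block has size 1 (the smallest k with rank((A - 3I)^k) = rank((A - 3I)^(k+1))).

So m_A(x) = x(x - 3).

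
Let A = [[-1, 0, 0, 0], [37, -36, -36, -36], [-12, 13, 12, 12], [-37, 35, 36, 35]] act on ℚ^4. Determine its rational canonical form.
R = [[-1, 0, 0, 0], [0, 0, 0, -36], [0, 1, 0, -24], [0, 0, 1, 11]]

The invariant factors of A (the non-unit diagonal entries of the Smith normal form of xI - A over ℚ[x]) are x + 1, (x - 6)^2(x + 1), each dividing the next. The characteristic polynomial is their product, (x - 6)^2(x + 1)^2.

The rational canonical form is the block-diagonal matrix of companion matrices C(f_i):
R = [[-1, 0, 0, 0], [0, 0, 0, -36], [0, 1, 0, -24], [0, 0, 1, 11]].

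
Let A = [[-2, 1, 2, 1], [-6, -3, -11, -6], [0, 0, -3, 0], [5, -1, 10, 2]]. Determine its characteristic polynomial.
χ_A(x) = (x - 3)(x + 3)^3

xI - A = [[x + 2, -1, -2, -1], [6, x + 3, 11, 6], [0, 0, x + 3, 0], [-5, 1, -10, x - 2]].

Expanding det(xI - A) along the first row:
det(xI - A) = + (x + 2)·det([[x + 3, 11, 6], [0, x + 3, 0], [1, -10, x - 2]]) - (-1)·det([[6, 11, 6], [0, x + 3, 0], [-5, -10, x - 2]]) + (-2)·det([[6, x + 3, 6], [0, 0, 0], [-5, 1, x - 2]]) - (-1)·det([[6, x + 3, 11], [0, 0, x + 3], [-5, 1, -10]]).

Evaluating gives χ_A(x) = x^4 + 6x^3 - 54x - 81 = (x - 3)(x + 3)^3.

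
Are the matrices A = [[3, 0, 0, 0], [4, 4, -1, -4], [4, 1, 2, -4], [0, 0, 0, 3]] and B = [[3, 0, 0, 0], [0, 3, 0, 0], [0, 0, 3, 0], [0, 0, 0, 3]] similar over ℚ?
No.

Both have characteristic polynomial (x - 3)^4, but the minimal polynomial of A is (x - 3)^2 while the minimal polynomial of B is x - 3. The minimal polynomial is a similarity invariant, so A and B are not similar.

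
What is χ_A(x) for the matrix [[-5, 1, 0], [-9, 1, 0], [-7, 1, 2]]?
xI - A = [[x + 5, -1, 0], [9, x - 1, 0], [7, -1, x - 2]].

Expanding det(xI - A) along the first row:
det(xI - A) = + (x + 5)·det([[x - 1, 0], [-1, x - 2]]) - (-1)·det([[9, 0], [7, x - 2]]) + (0)·det([[9, x - 1], [7, -1]]).

Evaluating gives χ_A(x) = x^3 + 2x^2 - 4x - 8 = (x - 2)(x + 2)^2.

χ_A(x) = (x - 2)(x + 2)^2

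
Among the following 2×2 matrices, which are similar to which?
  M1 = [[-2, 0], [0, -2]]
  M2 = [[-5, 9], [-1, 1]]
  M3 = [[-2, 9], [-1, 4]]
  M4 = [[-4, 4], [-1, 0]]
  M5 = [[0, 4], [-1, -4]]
Characteristic polynomials: χ_{M1} = (x + 2)^2, χ_{M2} = (x + 2)^2, χ_{M3} = (x - 1)^2, χ_{M4} = (x + 2)^2, χ_{M5} = (x + 2)^2.

{M1}: invariant factors x + 2, x + 2.

{M2, M4, M5}: invariant factors (x + 2)^2.

{M3}: invariant factors (x - 1)^2.

Matrices are similar if and only if their invariant-factor lists agree; the partition into similarity classes is {M1}, {M2, M4, M5}, {M3}.

3 classes: {M1}, {M2, M4, M5}, {M3}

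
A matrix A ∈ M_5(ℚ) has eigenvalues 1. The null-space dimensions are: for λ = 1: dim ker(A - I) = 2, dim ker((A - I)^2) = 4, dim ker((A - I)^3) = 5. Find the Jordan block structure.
Jordan blocks: (1, 3), (1, 2)

λ = 1: successive nullity increments [2, 2, 1] count blocks of size ≥ k; block sizes are [3, 2].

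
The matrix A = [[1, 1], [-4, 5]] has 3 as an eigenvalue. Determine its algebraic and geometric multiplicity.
algebraic multiplicity 2, geometric multiplicity 1

The characteristic polynomial is (x - 3)^2, so the factor x - 3 appears with exponent 2: the algebraic multiplicity is 2.

rank(A - 3I) = 1, so the eigenspace has dimension 2 - 1 = 1: the geometric multiplicity is 1.

Since 1 < 2, A is not diagonalizable.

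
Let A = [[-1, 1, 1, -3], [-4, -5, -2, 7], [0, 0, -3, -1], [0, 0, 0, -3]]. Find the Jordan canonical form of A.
The characteristic polynomial is det(xI - A) = (x + 3)^4, so the eigenvalues are -3 (algebraic multiplicity 4).

For λ = -3: rank(A + 3I) = 2, rank((A + 3I)^2) = 0. The eigenspace has dimension 4 - 2 = 2, so there are 2 Jordan blocks; the rank sequence gives block sizes [2, 2].

Assembling the blocks gives the Jordan form J above.

J = [[-3, 1, 0, 0], [0, -3, 0, 0], [0, 0, -3, 1], [0, 0, 0, -3]]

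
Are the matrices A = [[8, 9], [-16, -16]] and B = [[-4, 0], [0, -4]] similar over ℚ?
Both have characteristic polynomial (x + 4)^2, but the minimal polynomial of A is (x + 4)^2 while the minimal polynomial of B is x + 4. The minimal polynomial is a similarity invariant, so A and B are not similar.

No.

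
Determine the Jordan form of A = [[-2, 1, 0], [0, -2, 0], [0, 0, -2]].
J = [[-2, 1, 0], [0, -2, 0], [0, 0, -2]]

The characteristic polynomial is det(xI - A) = (x + 2)^3, so the eigenvalues are -2 (algebraic multiplicity 3).

For λ = -2: rank(A + 2I) = 1, rank((A + 2I)^2) = 0. The eigenspace has dimension 3 - 1 = 2, so there are 2 Jordan blocks; the rank sequence gives block sizes [2, 1].

Assembling the blocks gives the Jordan form J above.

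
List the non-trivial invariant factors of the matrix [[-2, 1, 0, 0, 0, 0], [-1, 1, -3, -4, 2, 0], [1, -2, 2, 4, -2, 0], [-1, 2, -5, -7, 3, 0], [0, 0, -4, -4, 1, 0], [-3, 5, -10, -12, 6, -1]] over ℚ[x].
The Jordan structure of A has elementary divisors (x + 1)^3, (x + 1)^2, (x + 1). Arranging the block sizes at each eigenvalue in decreasing order and taking row products gives the invariant factors.

Invariant factors (smallest first, each dividing the next): x + 1, (x + 1)^2, (x + 1)^3.

Check: the last factor (x + 1)^3 is the minimal polynomial, and the product (x + 1)^6 is the characteristic polynomial.

x + 1, (x + 1)^2, (x + 1)^3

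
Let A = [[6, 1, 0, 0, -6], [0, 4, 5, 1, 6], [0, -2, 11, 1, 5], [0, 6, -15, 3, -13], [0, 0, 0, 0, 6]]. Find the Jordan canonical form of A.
J = [[6, 1, 0, 0, 0], [0, 6, 1, 0, 0], [0, 0, 6, 0, 0], [0, 0, 0, 6, 1], [0, 0, 0, 0, 6]]

The characteristic polynomial is det(xI - A) = (x - 6)^5, so the eigenvalues are 6 (algebraic multiplicity 5).

For λ = 6: rank(A - 6I) = 3, rank((A - 6I)^2) = 1, rank((A - 6I)^3) = 0. The eigenspace has dimension 5 - 3 = 2, so there are 2 Jordan blocks; the rank sequence gives block sizes [3, 2].

Assembling the blocks gives the Jordan form J above.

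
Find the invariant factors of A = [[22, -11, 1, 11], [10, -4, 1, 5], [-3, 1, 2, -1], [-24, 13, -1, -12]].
The Jordan structure of A has elementary divisors (x - 1)^3, (x - 5). Arranging the block sizes at each eigenvalue in decreasing order and taking row products gives the invariant factors.

Invariant factors (smallest first, each dividing the next): (x - 5)(x - 1)^3.

Check: the last factor (x - 5)(x - 1)^3 is the minimal polynomial, and the product (x - 5)(x - 1)^3 is the characteristic polynomial.

(x - 5)(x - 1)^3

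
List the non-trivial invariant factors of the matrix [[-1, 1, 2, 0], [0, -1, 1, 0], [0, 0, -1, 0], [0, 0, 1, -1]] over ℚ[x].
The Jordan structure of A has elementary divisors (x + 1)^3, (x + 1). Arranging the block sizes at each eigenvalue in decreasing order and taking row products gives the invariant factors.

Invariant factors (smallest first, each dividing the next): x + 1, (x + 1)^3.

Check: the last factor (x + 1)^3 is the minimal polynomial, and the product (x + 1)^4 is the characteristic polynomial.

x + 1, (x + 1)^3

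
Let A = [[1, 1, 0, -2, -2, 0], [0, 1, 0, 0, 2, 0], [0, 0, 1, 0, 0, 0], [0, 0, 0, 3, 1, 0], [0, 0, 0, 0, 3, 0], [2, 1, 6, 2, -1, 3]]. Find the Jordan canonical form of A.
The characteristic polynomial is det(xI - A) = (x - 3)^3(x - 1)^3, so the eigenvalues are 1 (algebraic multiplicity 3), 3 (algebraic multiplicity 3).

For λ = 1: rank(A - I) = 4, rank((A - I)^2) = 3. The eigenspace has dimension 6 - 4 = 2, so there are 2 Jordan blocks; the rank sequence gives block sizes [2, 1].

For λ = 3: rank(A - 3I) = 4, rank((A - 3I)^2) = 3. The eigenspace has dimension 6 - 4 = 2, so there are 2 Jordan blocks; the rank sequence gives block sizes [2, 1].

Assembling the blocks gives the Jordan form J above.

J = [[1, 1, 0, 0, 0, 0], [0, 1, 0, 0, 0, 0], [0, 0, 1, 0, 0, 0], [0, 0, 0, 3, 1, 0], [0, 0, 0, 0, 3, 0], [0, 0, 0, 0, 0, 3]]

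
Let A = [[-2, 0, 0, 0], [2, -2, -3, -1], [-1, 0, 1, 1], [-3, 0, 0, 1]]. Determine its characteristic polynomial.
xI - A = [[x + 2, 0, 0, 0], [-2, x + 2, 3, 1], [1, 0, x - 1, -1], [3, 0, 0, x - 1]].

Expanding det(xI - A) along the first row:
det(xI - A) = + (x + 2)·det([[x + 2, 3, 1], [0, x - 1, -1], [0, 0, x - 1]]) - (0)·det([[-2, 3, 1], [1, x - 1, -1], [3, 0, x - 1]]) + (0)·det([[-2, x + 2, 1], [1, 0, -1], [3, 0, x - 1]]) - (0)·det([[-2, x + 2, 3], [1, 0, x - 1], [3, 0, 0]]).

Evaluating gives χ_A(x) = x^4 + 2x^3 - 3x^2 - 4x + 4 = (x - 1)^2(x + 2)^2.

χ_A(x) = (x - 1)^2(x + 2)^2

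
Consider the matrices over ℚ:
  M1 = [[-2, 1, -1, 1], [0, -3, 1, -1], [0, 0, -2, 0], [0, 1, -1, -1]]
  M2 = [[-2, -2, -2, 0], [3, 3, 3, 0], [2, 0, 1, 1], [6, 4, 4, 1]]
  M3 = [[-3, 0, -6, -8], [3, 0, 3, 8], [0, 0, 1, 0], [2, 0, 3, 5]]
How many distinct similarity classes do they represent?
3 classes: {M1}, {M2}, {M3}

Characteristic polynomials: χ_{M1} = (x + 2)^4, χ_{M2} = x(x - 1)^3, χ_{M3} = x(x - 1)^3.

{M1}: invariant factors x + 2, x + 2, (x + 2)^2.

{M2}: invariant factors x(x - 1)^3.

{M3}: invariant factors x - 1, x(x - 1)^2.

Matrices are similar if and only if their invariant-factor lists agree; the partition into similarity classes is {M1}, {M2}, {M3}.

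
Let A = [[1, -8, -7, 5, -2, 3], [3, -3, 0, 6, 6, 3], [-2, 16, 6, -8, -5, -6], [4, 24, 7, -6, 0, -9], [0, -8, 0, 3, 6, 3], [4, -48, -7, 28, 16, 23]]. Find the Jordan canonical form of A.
J = [[-1, 0, 0, 0, 0, 0], [0, 5, 1, 0, 0, 0], [0, 0, 5, 0, 0, 0], [0, 0, 0, 6, 1, 0], [0, 0, 0, 0, 6, 1], [0, 0, 0, 0, 0, 6]]

The characteristic polynomial is det(xI - A) = (x - 6)^3(x - 5)^2(x + 1), so the eigenvalues are -1 (algebraic multiplicity 1), 5 (algebraic multiplicity 2), 6 (algebraic multiplicity 3).

For λ = -1: algebraic multiplicity 1 gives one 1×1 block.

For λ = 5: rank(A - 5I) = 5, rank((A - 5I)^2) = 4. The eigenspace has dimension 6 - 5 = 1, so there is 1 Jordan block; the rank sequence gives block sizes [2].

For λ = 6: rank(A - 6I) = 5, rank((A - 6I)^2) = 4, rank((A - 6I)^3) = 3. The eigenspace has dimension 6 - 5 = 1, so there is 1 Jordan block; the rank sequence gives block sizes [3].

Assembling the blocks gives the Jordan form J above.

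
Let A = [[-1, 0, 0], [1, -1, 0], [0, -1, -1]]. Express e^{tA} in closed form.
A has Jordan form J = [[-1, 1, 0], [0, -1, 1], [0, 0, -1]] with A = PJP^{-1}, so e^{tA} = P e^{tJ} P^{-1}.

For a Jordan block J_k(λ), e^{tJ_k(λ)} = e^{λt} · (I + tN + t^2 N^2/2! + ... + t^{k-1} N^{k-1}/(k-1)!) where N is the nilpotent superdiagonal part.

Assembling the blocks and conjugating back gives the entries of e^{tA} as shown above.

e^{tA} = [[e^{-t}, 0, 0], [t*e^{-t}, e^{-t}, 0], [-t^2*e^{-t}/2, -t*e^{-t}, e^{-t}]]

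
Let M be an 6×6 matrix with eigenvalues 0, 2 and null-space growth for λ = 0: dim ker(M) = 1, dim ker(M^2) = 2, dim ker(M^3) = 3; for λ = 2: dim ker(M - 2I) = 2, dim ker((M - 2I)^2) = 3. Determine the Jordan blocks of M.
λ = 0: successive nullity increments [1, 1, 1] count blocks of size ≥ k; block sizes are [3].
λ = 2: successive nullity increments [2, 1] count blocks of size ≥ k; block sizes are [2, 1].

Jordan blocks: (0, 3), (2, 2), (2, 1)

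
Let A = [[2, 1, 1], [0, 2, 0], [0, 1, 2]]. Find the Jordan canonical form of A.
The characteristic polynomial is det(xI - A) = (x - 2)^3, so the eigenvalues are 2 (algebraic multiplicity 3).

For λ = 2: rank(A - 2I) = 2, rank((A - 2I)^2) = 1, rank((A - 2I)^3) = 0. The eigenspace has dimension 3 - 2 = 1, so there is 1 Jordan block; the rank sequence gives block sizes [3].

Assembling the blocks gives the Jordan form J above.

J = [[2, 1, 0], [0, 2, 1], [0, 0, 2]]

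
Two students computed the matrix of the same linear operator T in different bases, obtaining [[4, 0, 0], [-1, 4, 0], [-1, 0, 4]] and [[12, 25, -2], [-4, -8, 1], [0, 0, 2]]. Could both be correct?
No.

trace(A) = 12 but trace(B) = 6. The trace is a similarity invariant, so A and B are not similar.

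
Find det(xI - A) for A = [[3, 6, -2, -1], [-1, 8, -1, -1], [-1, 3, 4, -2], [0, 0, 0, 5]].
χ_A(x) = (x - 5)^4

xI - A = [[x - 3, -6, 2, 1], [1, x - 8, 1, 1], [1, -3, x - 4, 2], [0, 0, 0, x - 5]].

Expanding det(xI - A) along the first row:
det(xI - A) = + (x - 3)·det([[x - 8, 1, 1], [-3, x - 4, 2], [0, 0, x - 5]]) - (-6)·det([[1, 1, 1], [1, x - 4, 2], [0, 0, x - 5]]) + (2)·det([[1, x - 8, 1], [1, -3, 2], [0, 0, x - 5]]) - (1)·det([[1, x - 8, 1], [1, -3, x - 4], [0, 0, 0]]).

Evaluating gives χ_A(x) = x^4 - 20x^3 + 150x^2 - 500x + 625 = (x - 5)^4.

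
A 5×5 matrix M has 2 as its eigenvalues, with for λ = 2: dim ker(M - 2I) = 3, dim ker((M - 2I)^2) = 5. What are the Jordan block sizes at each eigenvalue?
Jordan blocks: (2, 2), (2, 2), (2, 1)

λ = 2: successive nullity increments [3, 2] count blocks of size ≥ k; block sizes are [2, 2, 1].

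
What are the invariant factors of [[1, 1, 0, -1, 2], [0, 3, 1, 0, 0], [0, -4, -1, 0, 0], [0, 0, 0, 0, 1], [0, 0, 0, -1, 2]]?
(x - 1)^2, (x - 1)^3

The Jordan structure of A has elementary divisors (x - 1)^3, (x - 1)^2. Arranging the block sizes at each eigenvalue in decreasing order and taking row products gives the invariant factors.

Invariant factors (smallest first, each dividing the next): (x - 1)^2, (x - 1)^3.

Check: the last factor (x - 1)^3 is the minimal polynomial, and the product (x - 1)^5 is the characteristic polynomial.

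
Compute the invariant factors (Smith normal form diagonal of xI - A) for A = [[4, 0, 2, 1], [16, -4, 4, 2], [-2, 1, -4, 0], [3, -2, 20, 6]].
(x - 5)^2(x + 4)^2

The Jordan structure of A has elementary divisors (x + 4)^2, (x - 5)^2. Arranging the block sizes at each eigenvalue in decreasing order and taking row products gives the invariant factors.

Invariant factors (smallest first, each dividing the next): (x - 5)^2(x + 4)^2.

Check: the last factor (x - 5)^2(x + 4)^2 is the minimal polynomial, and the product (x - 5)^2(x + 4)^2 is the characteristic polynomial.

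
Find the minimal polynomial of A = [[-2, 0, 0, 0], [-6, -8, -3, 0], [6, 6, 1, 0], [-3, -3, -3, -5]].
The characteristic polynomial factors as (x + 2)^2(x + 5)^2. The minimal polynomial is ∏(x - λ)^{k_λ} where k_λ is the size of the largest Jordan block at λ.

For λ = -5: rank(A + 5I) = 2, and the largest Jordan block has size 1 (the smallest k with rank((A + 5I)^k) = rank((A + 5I)^(k+1))).
For λ = -2: rank(A + 2I) = 2, and the largest Jordan block has size 1 (the smallest k with rank((A + 2I)^k) = rank((A + 2I)^(k+1))).

So m_A(x) = (x + 2)(x + 5).

m_A(x) = (x + 2)(x + 5)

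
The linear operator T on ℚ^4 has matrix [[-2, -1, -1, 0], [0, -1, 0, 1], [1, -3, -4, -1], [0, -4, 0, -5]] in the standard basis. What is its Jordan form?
The characteristic polynomial is det(xI - A) = (x + 3)^4, so the eigenvalues are -3 (algebraic multiplicity 4).

For λ = -3: rank(A + 3I) = 2, rank((A + 3I)^2) = 0. The eigenspace has dimension 4 - 2 = 2, so there are 2 Jordan blocks; the rank sequence gives block sizes [2, 2].

Assembling the blocks gives the Jordan form J above.

J = [[-3, 1, 0, 0], [0, -3, 0, 0], [0, 0, -3, 1], [0, 0, 0, -3]]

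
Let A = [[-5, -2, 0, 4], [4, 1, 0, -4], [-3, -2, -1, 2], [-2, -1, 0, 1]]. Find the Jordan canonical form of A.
J = [[-1, 1, 0, 0], [0, -1, 0, 0], [0, 0, -1, 1], [0, 0, 0, -1]]

The characteristic polynomial is det(xI - A) = (x + 1)^4, so the eigenvalues are -1 (algebraic multiplicity 4).

For λ = -1: rank(A + I) = 2, rank((A + I)^2) = 0. The eigenspace has dimension 4 - 2 = 2, so there are 2 Jordan blocks; the rank sequence gives block sizes [2, 2].

Assembling the blocks gives the Jordan form J above.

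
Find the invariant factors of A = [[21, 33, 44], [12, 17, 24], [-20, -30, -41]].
x + 1, (x + 1)^2

The Jordan structure of A has elementary divisors (x + 1)^2, (x + 1). Arranging the block sizes at each eigenvalue in decreasing order and taking row products gives the invariant factors.

Invariant factors (smallest first, each dividing the next): x + 1, (x + 1)^2.

Check: the last factor (x + 1)^2 is the minimal polynomial, and the product (x + 1)^3 is the characteristic polynomial.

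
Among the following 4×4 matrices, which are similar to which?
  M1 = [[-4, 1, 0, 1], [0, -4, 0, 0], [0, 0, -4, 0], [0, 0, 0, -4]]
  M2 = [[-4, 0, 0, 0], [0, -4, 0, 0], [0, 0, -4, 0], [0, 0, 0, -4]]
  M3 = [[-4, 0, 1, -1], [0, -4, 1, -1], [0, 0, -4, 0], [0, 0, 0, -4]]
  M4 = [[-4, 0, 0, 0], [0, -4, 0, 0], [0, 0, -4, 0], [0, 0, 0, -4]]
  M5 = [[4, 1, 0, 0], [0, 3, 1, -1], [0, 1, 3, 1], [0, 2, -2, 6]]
3 classes: {M1, M3}, {M2, M4}, {M5}

Characteristic polynomials: χ_{M1} = (x + 4)^4, χ_{M2} = (x + 4)^4, χ_{M3} = (x + 4)^4, χ_{M4} = (x + 4)^4, χ_{M5} = (x - 4)^4.

{M1, M3}: invariant factors x + 4, x + 4, (x + 4)^2.

{M2, M4}: invariant factors x + 4, x + 4, x + 4, x + 4.

{M5}: invariant factors x - 4, (x - 4)^3.

Matrices are similar if and only if their invariant-factor lists agree; the partition into similarity classes is {M1, M3}, {M2, M4}, {M5}.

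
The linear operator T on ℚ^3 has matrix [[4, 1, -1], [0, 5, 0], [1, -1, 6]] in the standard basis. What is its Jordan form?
The characteristic polynomial is det(xI - A) = (x - 5)^3, so the eigenvalues are 5 (algebraic multiplicity 3).

For λ = 5: rank(A - 5I) = 1, rank((A - 5I)^2) = 0. The eigenspace has dimension 3 - 1 = 2, so there are 2 Jordan blocks; the rank sequence gives block sizes [2, 1].

Assembling the blocks gives the Jordan form J above.

J = [[5, 1, 0], [0, 5, 0], [0, 0, 5]]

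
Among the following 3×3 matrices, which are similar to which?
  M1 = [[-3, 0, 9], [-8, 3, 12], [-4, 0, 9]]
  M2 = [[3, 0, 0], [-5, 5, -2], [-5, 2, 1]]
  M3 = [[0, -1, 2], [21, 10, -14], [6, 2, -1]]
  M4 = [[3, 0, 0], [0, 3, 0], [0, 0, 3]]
2 classes: {M1, M2, M3}, {M4}

Characteristic polynomials: χ_{M1} = (x - 3)^3, χ_{M2} = (x - 3)^3, χ_{M3} = (x - 3)^3, χ_{M4} = (x - 3)^3.

{M1, M2, M3}: invariant factors x - 3, (x - 3)^2.

{M4}: invariant factors x - 3, x - 3, x - 3.

Matrices are similar if and only if their invariant-factor lists agree; the partition into similarity classes is {M1, M2, M3}, {M4}.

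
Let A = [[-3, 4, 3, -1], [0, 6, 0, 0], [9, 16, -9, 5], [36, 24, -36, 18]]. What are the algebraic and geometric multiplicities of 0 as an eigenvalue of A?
The characteristic polynomial is x^2(x - 6)^2, so the factor x appears with exponent 2: the algebraic multiplicity is 2.

rank(A) = 3, so the eigenspace has dimension 4 - 3 = 1: the geometric multiplicity is 1.

Since 1 < 2, A is not diagonalizable.

algebraic multiplicity 2, geometric multiplicity 1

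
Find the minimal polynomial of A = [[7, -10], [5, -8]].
m_A(x) = (x - 2)(x + 3)

The characteristic polynomial factors as (x - 2)(x + 3). The minimal polynomial is ∏(x - λ)^{k_λ} where k_λ is the size of the largest Jordan block at λ.

For λ = -3: rank(A + 3I) = 1, and the largest Jordan block has size 1 (the smallest k with rank((A + 3I)^k) = rank((A + 3I)^(k+1))).
For λ = 2: rank(A - 2I) = 1, and the largest Jordan block has size 1 (the smallest k with rank((A - 2I)^k) = rank((A - 2I)^(k+1))).

So m_A(x) = (x - 2)(x + 3).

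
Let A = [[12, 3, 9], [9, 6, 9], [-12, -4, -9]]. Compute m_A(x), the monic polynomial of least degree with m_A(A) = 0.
The characteristic polynomial factors as (x - 3)^3. The minimal polynomial is ∏(x - λ)^{k_λ} where k_λ is the size of the largest Jordan block at λ.

For λ = 3: rank(A - 3I) = 1, and the largest Jordan block has size 2 (the smallest k with rank((A - 3I)^k) = rank((A - 3I)^(k+1))).

So m_A(x) = (x - 3)^2.

m_A(x) = (x - 3)^2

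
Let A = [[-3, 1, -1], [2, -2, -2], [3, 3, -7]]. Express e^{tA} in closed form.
A has Jordan form J = [[-4, 1, 0], [0, -4, 0], [0, 0, -4]] with A = PJP^{-1}, so e^{tA} = P e^{tJ} P^{-1}.

For a Jordan block J_k(λ), e^{tJ_k(λ)} = e^{λt} · (I + tN + t^2 N^2/2! + ... + t^{k-1} N^{k-1}/(k-1)!) where N is the nilpotent superdiagonal part.

Assembling the blocks and conjugating back gives the entries of e^{tA} as shown above.

e^{tA} = [[(t + 1)*e^{-4*t}, t*e^{-4*t}, -t*e^{-4*t}], [2*t*e^{-4*t}, (2*t + 1)*e^{-4*t}, -2*t*e^{-4*t}], [3*t*e^{-4*t}, 3*t*e^{-4*t}, (1 - 3*t)*e^{-4*t}]]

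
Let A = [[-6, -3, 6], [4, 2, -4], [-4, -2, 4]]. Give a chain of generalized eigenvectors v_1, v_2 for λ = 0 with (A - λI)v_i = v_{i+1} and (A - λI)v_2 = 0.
We seek v_1 ∈ ker(A^2) \ ker(A), then set v_{i+1} = A v_i.

One such chain is v_1 = [[3, -3, 2]]^T, v_2 = [[3, -2, 2]]^T. Check: A v_2 = [[0, 0, 0]]^T = 0.

v_1 = [[3, -3, 2]]^T, v_2 = [[3, -2, 2]]^T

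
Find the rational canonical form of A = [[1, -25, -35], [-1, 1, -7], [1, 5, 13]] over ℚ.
The invariant factors of A (the non-unit diagonal entries of the Smith normal form of xI - A over ℚ[x]) are x - 6, (x - 6)(x - 3), each dividing the next. The characteristic polynomial is their product, (x - 6)^2(x - 3).

The rational canonical form is the block-diagonal matrix of companion matrices C(f_i):
R = [[6, 0, 0], [0, 0, -18], [0, 1, 9]].

R = [[6, 0, 0], [0, 0, -18], [0, 1, 9]]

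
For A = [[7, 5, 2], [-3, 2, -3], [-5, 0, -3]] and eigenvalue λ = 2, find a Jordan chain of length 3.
v_1 = [[-3, 1, 2]]^T, v_2 = [[-6, 3, 5]]^T, v_3 = [[-5, 3, 5]]^T

We seek v_1 ∈ ker((A - 2I)^3) \ ker((A - 2I)^2), then set v_{i+1} = (A - 2I) v_i.

One such chain is v_1 = [[-3, 1, 2]]^T, v_2 = [[-6, 3, 5]]^T, v_3 = [[-5, 3, 5]]^T. Check: (A - 2I) v_3 = [[0, 0, 0]]^T = 0.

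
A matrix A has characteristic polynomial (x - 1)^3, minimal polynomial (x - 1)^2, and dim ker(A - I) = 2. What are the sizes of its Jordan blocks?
λ = 1: algebraic multiplicity 3 (exponent in χ_A), largest block size 2 (exponent in m_A), 2 blocks (geometric multiplicity). These force block sizes [2, 1].

Jordan blocks: (1, 2), (1, 1)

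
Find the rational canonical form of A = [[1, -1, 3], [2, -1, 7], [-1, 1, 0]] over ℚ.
The invariant factors of A (the non-unit diagonal entries of the Smith normal form of xI - A over ℚ[x]) are x^3 - 3x - 3, each dividing the next. The characteristic polynomial is their product, x^3 - 3x - 3.

The rational canonical form is the block-diagonal matrix of companion matrices C(f_i):
R = [[0, 0, 3], [1, 0, 3], [0, 1, 0]].

Note the characteristic polynomial does not split into linear factors over ℚ, so A has no Jordan form over ℚ; the rational canonical form exists over any field.

R = [[0, 0, 3], [1, 0, 3], [0, 1, 0]]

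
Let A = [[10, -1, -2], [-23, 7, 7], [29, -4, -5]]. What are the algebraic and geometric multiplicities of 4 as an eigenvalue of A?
The characteristic polynomial is (x - 4)^3, so the factor x - 4 appears with exponent 3: the algebraic multiplicity is 3.

rank(A - 4I) = 2, so the eigenspace has dimension 3 - 2 = 1: the geometric multiplicity is 1.

Since 1 < 3, A is not diagonalizable.

algebraic multiplicity 3, geometric multiplicity 1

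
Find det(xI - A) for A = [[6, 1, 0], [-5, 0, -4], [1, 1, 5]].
χ_A(x) = (x - 5)(x - 3)^2

xI - A = [[x - 6, -1, 0], [5, x, 4], [-1, -1, x - 5]].

Expanding det(xI - A) along the first row:
det(xI - A) = + (x - 6)·det([[x, 4], [-1, x - 5]]) - (-1)·det([[5, 4], [-1, x - 5]]) + (0)·det([[5, x], [-1, -1]]).

Evaluating gives χ_A(x) = x^3 - 11x^2 + 39x - 45 = (x - 5)(x - 3)^2.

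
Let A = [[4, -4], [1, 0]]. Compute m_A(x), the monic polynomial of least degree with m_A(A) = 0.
m_A(x) = (x - 2)^2

The characteristic polynomial factors as (x - 2)^2. The minimal polynomial is ∏(x - λ)^{k_λ} where k_λ is the size of the largest Jordan block at λ.

For λ = 2: rank(A - 2I) = 1, and the largest Jordan block has size 2 (the smallest k with rank((A - 2I)^k) = rank((A - 2I)^(k+1))).

So m_A(x) = (x - 2)^2.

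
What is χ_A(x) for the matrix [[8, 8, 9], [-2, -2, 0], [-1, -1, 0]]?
χ_A(x) = x(x - 3)^2

xI - A = [[x - 8, -8, -9], [2, x + 2, 0], [1, 1, x]].

Expanding det(xI - A) along the first row:
det(xI - A) = + (x - 8)·det([[x + 2, 0], [1, x]]) - (-8)·det([[2, 0], [1, x]]) + (-9)·det([[2, x + 2], [1, 1]]).

Evaluating gives χ_A(x) = x^3 - 6x^2 + 9x = x(x - 3)^2.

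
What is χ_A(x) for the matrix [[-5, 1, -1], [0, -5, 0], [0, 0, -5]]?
χ_A(x) = (x + 5)^3

xI - A = [[x + 5, -1, 1], [0, x + 5, 0], [0, 0, x + 5]].

Expanding det(xI - A) along the first row:
det(xI - A) = + (x + 5)·det([[x + 5, 0], [0, x + 5]]) - (-1)·det([[0, 0], [0, x + 5]]) + (1)·det([[0, x + 5], [0, 0]]).

Evaluating gives χ_A(x) = x^3 + 15x^2 + 75x + 125 = (x + 5)^3.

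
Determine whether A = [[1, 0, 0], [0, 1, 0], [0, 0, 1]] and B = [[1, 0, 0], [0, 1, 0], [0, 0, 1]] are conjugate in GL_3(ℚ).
Two matrices over a field are similar if and only if they have the same invariant factors.

Both A and B have characteristic polynomial (x - 1)^3 and minimal polynomial x - 1. Computing further, both have invariant factors x - 1, x - 1, x - 1. Hence A and B are similar.

Yes.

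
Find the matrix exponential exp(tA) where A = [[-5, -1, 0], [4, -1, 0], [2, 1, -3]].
e^{tA} = [[(1 - 2*t)*e^{-3*t}, -t*e^{-3*t}, 0], [4*t*e^{-3*t}, (2*t + 1)*e^{-3*t}, 0], [2*t*e^{-3*t}, t*e^{-3*t}, e^{-3*t}]]

A has Jordan form J = [[-3, 1, 0], [0, -3, 0], [0, 0, -3]] with A = PJP^{-1}, so e^{tA} = P e^{tJ} P^{-1}.

For a Jordan block J_k(λ), e^{tJ_k(λ)} = e^{λt} · (I + tN + t^2 N^2/2! + ... + t^{k-1} N^{k-1}/(k-1)!) where N is the nilpotent superdiagonal part.

Assembling the blocks and conjugating back gives the entries of e^{tA} as shown above.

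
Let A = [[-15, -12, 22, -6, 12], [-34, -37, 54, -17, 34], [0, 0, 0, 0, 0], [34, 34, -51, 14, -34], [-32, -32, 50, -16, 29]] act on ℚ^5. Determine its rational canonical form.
The invariant factors of A (the non-unit diagonal entries of the Smith normal form of xI - A over ℚ[x]) are x + 3, x + 3, x^2(x + 3), each dividing the next. The characteristic polynomial is their product, x^2(x + 3)^3.

The rational canonical form is the block-diagonal matrix of companion matrices C(f_i):
R = [[-3, 0, 0, 0, 0], [0, -3, 0, 0, 0], [0, 0, 0, 0, 0], [0, 0, 1, 0, 0], [0, 0, 0, 1, -3]].

R = [[-3, 0, 0, 0, 0], [0, -3, 0, 0, 0], [0, 0, 0, 0, 0], [0, 0, 1, 0, 0], [0, 0, 0, 1, -3]]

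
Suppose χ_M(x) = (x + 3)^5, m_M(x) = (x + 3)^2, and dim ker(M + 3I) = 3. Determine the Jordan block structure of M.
Jordan blocks: (-3, 2), (-3, 2), (-3, 1)

λ = -3: algebraic multiplicity 5 (exponent in χ_M), largest block size 2 (exponent in m_M), 3 blocks (geometric multiplicity). These force block sizes [2, 2, 1].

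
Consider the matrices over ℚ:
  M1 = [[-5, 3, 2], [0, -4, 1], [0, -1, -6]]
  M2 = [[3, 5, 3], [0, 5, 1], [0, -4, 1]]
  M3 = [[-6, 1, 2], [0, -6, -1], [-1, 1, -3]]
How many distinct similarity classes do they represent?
Characteristic polynomials: χ_{M1} = (x + 5)^3, χ_{M2} = (x - 3)^3, χ_{M3} = (x + 5)^3.

{M1, M3}: invariant factors (x + 5)^3.

{M2}: invariant factors (x - 3)^3.

Matrices are similar if and only if their invariant-factor lists agree; the partition into similarity classes is {M1, M3}, {M2}.

2 classes: {M1, M3}, {M2}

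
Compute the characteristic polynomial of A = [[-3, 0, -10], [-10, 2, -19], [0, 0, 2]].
χ_A(x) = (x - 2)^2(x + 3)

xI - A = [[x + 3, 0, 10], [10, x - 2, 19], [0, 0, x - 2]].

Expanding det(xI - A) along the first row:
det(xI - A) = + (x + 3)·det([[x - 2, 19], [0, x - 2]]) - (0)·det([[10, 19], [0, x - 2]]) + (10)·det([[10, x - 2], [0, 0]]).

Evaluating gives χ_A(x) = x^3 - x^2 - 8x + 12 = (x - 2)^2(x + 3).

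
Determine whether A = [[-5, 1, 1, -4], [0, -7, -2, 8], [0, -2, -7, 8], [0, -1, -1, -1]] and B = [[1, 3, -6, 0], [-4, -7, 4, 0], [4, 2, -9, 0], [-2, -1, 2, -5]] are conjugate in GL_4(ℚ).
Yes.

Two matrices over a field are similar if and only if they have the same invariant factors.

Both A and B have characteristic polynomial (x + 5)^4 and minimal polynomial (x + 5)^2. Computing further, both have invariant factors x + 5, x + 5, (x + 5)^2. Hence A and B are similar.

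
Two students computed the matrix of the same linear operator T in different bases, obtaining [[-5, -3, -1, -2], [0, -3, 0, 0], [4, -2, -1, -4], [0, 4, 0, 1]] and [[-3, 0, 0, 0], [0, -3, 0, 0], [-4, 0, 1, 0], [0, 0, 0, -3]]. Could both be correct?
No.

Both have characteristic polynomial (x - 1)(x + 3)^3, but the minimal polynomial of A is (x - 1)(x + 3)^2 while the minimal polynomial of B is (x - 1)(x + 3). The minimal polynomial is a similarity invariant, so A and B are not similar.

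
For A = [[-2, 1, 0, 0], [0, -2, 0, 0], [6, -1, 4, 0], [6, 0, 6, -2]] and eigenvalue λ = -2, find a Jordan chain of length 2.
We seek v_1 ∈ ker((A + 2I)^2) \ ker(A + 2I), then set v_{i+1} = (A + 2I) v_i.

One such chain is v_1 = [[0, 1, 0, -1]]^T, v_2 = [[1, 0, -1, 0]]^T. Check: (A + 2I) v_2 = [[0, 0, 0, 0]]^T = 0.

v_1 = [[0, 1, 0, -1]]^T, v_2 = [[1, 0, -1, 0]]^T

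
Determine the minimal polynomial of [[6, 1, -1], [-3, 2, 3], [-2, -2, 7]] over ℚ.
The characteristic polynomial factors as (x - 5)^3. The minimal polynomial is ∏(x - λ)^{k_λ} where k_λ is the size of the largest Jordan block at λ.

For λ = 5: rank(A - 5I) = 1, and the largest Jordan block has size 2 (the smallest k with rank((A - 5I)^k) = rank((A - 5I)^(k+1))).

So m_A(x) = (x - 5)^2.

m_A(x) = (x - 5)^2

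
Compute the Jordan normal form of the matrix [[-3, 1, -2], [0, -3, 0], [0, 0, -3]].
J = [[-3, 1, 0], [0, -3, 0], [0, 0, -3]]

The characteristic polynomial is det(xI - A) = (x + 3)^3, so the eigenvalues are -3 (algebraic multiplicity 3).

For λ = -3: rank(A + 3I) = 1, rank((A + 3I)^2) = 0. The eigenspace has dimension 3 - 1 = 2, so there are 2 Jordan blocks; the rank sequence gives block sizes [2, 1].

Assembling the blocks gives the Jordan form J above.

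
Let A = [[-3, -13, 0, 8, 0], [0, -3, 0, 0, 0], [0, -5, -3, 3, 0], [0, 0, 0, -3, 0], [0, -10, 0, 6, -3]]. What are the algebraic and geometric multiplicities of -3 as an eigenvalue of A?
The characteristic polynomial is (x + 3)^5, so the factor x + 3 appears with exponent 5: the algebraic multiplicity is 5.

rank(A + 3I) = 2, so the eigenspace has dimension 5 - 2 = 3: the geometric multiplicity is 3.

Since 3 < 5, A is not diagonalizable.

algebraic multiplicity 5, geometric multiplicity 3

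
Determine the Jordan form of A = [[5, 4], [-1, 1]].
The characteristic polynomial is det(xI - A) = (x - 3)^2, so the eigenvalues are 3 (algebraic multiplicity 2).

For λ = 3: rank(A - 3I) = 1, rank((A - 3I)^2) = 0. The eigenspace has dimension 2 - 1 = 1, so there is 1 Jordan block; the rank sequence gives block sizes [2].

Assembling the blocks gives the Jordan form J above.

J = [[3, 1], [0, 3]]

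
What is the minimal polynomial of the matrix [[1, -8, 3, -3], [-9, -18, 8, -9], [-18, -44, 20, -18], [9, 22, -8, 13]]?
m_A(x) = (x - 4)^3

The characteristic polynomial factors as (x - 4)^4. The minimal polynomial is ∏(x - λ)^{k_λ} where k_λ is the size of the largest Jordan block at λ.

For λ = 4: rank(A - 4I) = 2, and the largest Jordan block has size 3 (the smallest k with rank((A - 4I)^k) = rank((A - 4I)^(k+1))).

So m_A(x) = (x - 4)^3.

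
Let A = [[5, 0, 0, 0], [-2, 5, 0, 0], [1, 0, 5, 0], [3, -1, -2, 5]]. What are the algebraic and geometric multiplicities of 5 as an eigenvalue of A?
algebraic multiplicity 4, geometric multiplicity 2

The characteristic polynomial is (x - 5)^4, so the factor x - 5 appears with exponent 4: the algebraic multiplicity is 4.

rank(A - 5I) = 2, so the eigenspace has dimension 4 - 2 = 2: the geometric multiplicity is 2.

Since 2 < 4, A is not diagonalizable.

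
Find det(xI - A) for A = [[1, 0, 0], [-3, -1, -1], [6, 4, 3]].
χ_A(x) = (x - 1)^3

xI - A = [[x - 1, 0, 0], [3, x + 1, 1], [-6, -4, x - 3]].

Expanding det(xI - A) along the first row:
det(xI - A) = + (x - 1)·det([[x + 1, 1], [-4, x - 3]]) - (0)·det([[3, 1], [-6, x - 3]]) + (0)·det([[3, x + 1], [-6, -4]]).

Evaluating gives χ_A(x) = x^3 - 3x^2 + 3x - 1 = (x - 1)^3.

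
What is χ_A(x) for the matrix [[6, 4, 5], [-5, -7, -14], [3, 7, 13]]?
xI - A = [[x - 6, -4, -5], [5, x + 7, 14], [-3, -7, x - 13]].

Expanding det(xI - A) along the first row:
det(xI - A) = + (x - 6)·det([[x + 7, 14], [-7, x - 13]]) - (-4)·det([[5, 14], [-3, x - 13]]) + (-5)·det([[5, x + 7], [-3, -7]]).

Evaluating gives χ_A(x) = x^3 - 12x^2 + 48x - 64 = (x - 4)^3.

χ_A(x) = (x - 4)^3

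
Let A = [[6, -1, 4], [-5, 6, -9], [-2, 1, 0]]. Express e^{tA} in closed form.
e^{tA} = [[(t^2 + 4*t + 2)*e^{4*t}/2, -t*e^{4*t}, t*(t + 8)*e^{4*t}/2], [t*(-t - 5)*e^{4*t}, (2*t + 1)*e^{4*t}, t*(-t - 9)*e^{4*t}], [t*(-t - 4)*e^{4*t}/2, t*e^{4*t}, (-t^2 - 8*t + 2)*e^{4*t}/2]]

A has Jordan form J = [[4, 1, 0], [0, 4, 1], [0, 0, 4]] with A = PJP^{-1}, so e^{tA} = P e^{tJ} P^{-1}.

For a Jordan block J_k(λ), e^{tJ_k(λ)} = e^{λt} · (I + tN + t^2 N^2/2! + ... + t^{k-1} N^{k-1}/(k-1)!) where N is the nilpotent superdiagonal part.

Assembling the blocks and conjugating back gives the entries of e^{tA} as shown above.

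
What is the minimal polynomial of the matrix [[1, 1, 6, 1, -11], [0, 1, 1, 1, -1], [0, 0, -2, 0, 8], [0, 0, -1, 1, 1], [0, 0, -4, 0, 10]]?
m_A(x) = (x - 6)(x - 2)(x - 1)^3

The characteristic polynomial factors as (x - 6)(x - 2)(x - 1)^3. The minimal polynomial is ∏(x - λ)^{k_λ} where k_λ is the size of the largest Jordan block at λ.

For λ = 1: rank(A - I) = 4, and the largest Jordan block has size 3 (the smallest k with rank((A - I)^k) = rank((A - I)^(k+1))).
For λ = 2: rank(A - 2I) = 4, and the largest Jordan block has size 1 (the smallest k with rank((A - 2I)^k) = rank((A - 2I)^(k+1))).
For λ = 6: rank(A - 6I) = 4, and the largest Jordan block has size 1 (the smallest k with rank((A - 6I)^k) = rank((A - 6I)^(k+1))).

So m_A(x) = (x - 6)(x - 2)(x - 1)^3.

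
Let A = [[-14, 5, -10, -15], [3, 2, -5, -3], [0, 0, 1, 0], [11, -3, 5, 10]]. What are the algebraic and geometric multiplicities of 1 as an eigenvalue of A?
The characteristic polynomial is (x - 1)^3(x + 4), so the factor x - 1 appears with exponent 3: the algebraic multiplicity is 3.

rank(A - I) = 2, so the eigenspace has dimension 4 - 2 = 2: the geometric multiplicity is 2.

Since 2 < 3, A is not diagonalizable.

algebraic multiplicity 3, geometric multiplicity 2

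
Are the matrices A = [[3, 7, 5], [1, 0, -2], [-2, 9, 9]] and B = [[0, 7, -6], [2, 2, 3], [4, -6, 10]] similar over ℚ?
Yes.

Two matrices over a field are similar if and only if they have the same invariant factors.

Both A and B have characteristic polynomial (x - 4)^3 and minimal polynomial (x - 4)^3. Computing further, both have invariant factors (x - 4)^3. Hence A and B are similar.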